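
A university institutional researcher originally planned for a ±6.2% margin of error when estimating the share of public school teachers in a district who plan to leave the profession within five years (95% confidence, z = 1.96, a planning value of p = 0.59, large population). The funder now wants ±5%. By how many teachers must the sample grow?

At ±6.2%: n = 1.96² × 0.2419 / 0.062² ≈ 241.75 → 242.
At ±5%: n = 1.96² × 0.2419 / 0.050² ≈ 371.71 → 372.
Additional respondents: 372 − 242 = 130.

130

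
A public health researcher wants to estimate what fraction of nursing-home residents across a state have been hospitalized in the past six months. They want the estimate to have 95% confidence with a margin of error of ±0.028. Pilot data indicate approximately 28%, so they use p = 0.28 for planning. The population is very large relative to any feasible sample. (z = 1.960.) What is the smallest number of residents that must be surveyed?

With p = 0.28, p(1−p) = 0.2016.
n = z²·p(1−p)/E² = 1.960² × 0.2016 / 0.028² = 3.8416 × 0.2016 / 0.000784 ≈ 987.84.
Rounding up gives n = 988.

988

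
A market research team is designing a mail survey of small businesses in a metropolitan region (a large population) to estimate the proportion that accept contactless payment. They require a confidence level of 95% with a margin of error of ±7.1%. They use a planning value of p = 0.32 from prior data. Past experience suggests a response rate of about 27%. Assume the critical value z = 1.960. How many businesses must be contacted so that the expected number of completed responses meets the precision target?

615

Completed interviews needed: n₀ = 1.960² × 0.2176 / 0.071² ≈ 165.83 → 166.
At a 27% response rate, contacts needed = 166 / 0.27 ≈ 614.81 → 615.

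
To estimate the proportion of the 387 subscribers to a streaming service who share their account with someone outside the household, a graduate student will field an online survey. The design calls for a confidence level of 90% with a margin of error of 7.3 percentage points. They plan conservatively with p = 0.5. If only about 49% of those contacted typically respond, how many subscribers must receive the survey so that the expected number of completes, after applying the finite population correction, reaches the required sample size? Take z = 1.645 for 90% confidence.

Completed interviews needed (unadjusted): n₀ = 1.645² × 0.2500 / 0.073² ≈ 126.95 → 127.
FPC for N = 387: n = 127 / (1 + 126/387) = 127 / 1.3256 ≈ 95.81 → 96.
At a 49% response rate, contacts needed = 96 / 0.49 ≈ 195.92 → 196.

196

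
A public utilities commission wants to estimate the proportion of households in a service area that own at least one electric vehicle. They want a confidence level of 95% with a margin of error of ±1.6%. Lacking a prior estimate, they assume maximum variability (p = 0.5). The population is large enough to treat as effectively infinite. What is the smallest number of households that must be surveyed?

For 95% confidence, z = 1.960.
With p = 0.5, p(1−p) = 0.25.
n = z²·p(1−p)/E² = 1.960² × 0.2500 / 0.016² = 3.8416 × 0.2500 / 0.000256 ≈ 3751.56.
Rounding up gives n = 3752.

3752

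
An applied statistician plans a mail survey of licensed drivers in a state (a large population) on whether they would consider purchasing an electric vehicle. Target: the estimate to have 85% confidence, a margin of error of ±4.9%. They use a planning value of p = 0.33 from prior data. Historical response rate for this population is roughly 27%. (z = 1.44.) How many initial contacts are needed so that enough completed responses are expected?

Completed interviews needed: n₀ = 1.44² × 0.2211 / 0.049² ≈ 190.95 → 191.
At a 27% response rate, contacts needed = 191 / 0.27 ≈ 707.41 → 708.

708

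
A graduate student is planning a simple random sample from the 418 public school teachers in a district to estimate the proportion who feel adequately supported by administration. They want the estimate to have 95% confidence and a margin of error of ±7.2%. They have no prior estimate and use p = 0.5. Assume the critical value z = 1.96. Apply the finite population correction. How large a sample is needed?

129

Unadjusted: n₀ = 1.96² × 0.50 × 0.50 / 0.072² ≈ 185.26, so n₀ = 186.
Finite population correction with N = 418: n = n₀ / (1 + (n₀−1)/N) = 186 / (1 + 185/418) = 186 / 1.4426 ≈ 128.94.
Rounding up, n = 129.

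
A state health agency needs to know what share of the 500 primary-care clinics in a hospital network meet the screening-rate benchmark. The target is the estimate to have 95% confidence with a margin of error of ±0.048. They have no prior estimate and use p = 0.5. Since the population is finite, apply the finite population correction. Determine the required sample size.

For 95% confidence, z = 1.96.
Unadjusted: n₀ = 1.96² × 0.50 × 0.50 / 0.048² ≈ 416.84, so n₀ = 417.
Finite population correction with N = 500: n = n₀ / (1 + (n₀−1)/N) = 417 / (1 + 416/500) = 417 / 1.8320 ≈ 227.62.
Rounding up, n = 228.

228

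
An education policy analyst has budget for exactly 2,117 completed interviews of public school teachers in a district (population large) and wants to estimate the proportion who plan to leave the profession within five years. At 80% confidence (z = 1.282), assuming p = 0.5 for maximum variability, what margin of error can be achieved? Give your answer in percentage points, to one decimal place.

SE(p̂) = √[p(1−p)/n] = √[0.2500/2117] = 0.01087.
E = z × SE = 1.282 × 0.01087 = 0.01393, or 1.4 percentage points.

1.4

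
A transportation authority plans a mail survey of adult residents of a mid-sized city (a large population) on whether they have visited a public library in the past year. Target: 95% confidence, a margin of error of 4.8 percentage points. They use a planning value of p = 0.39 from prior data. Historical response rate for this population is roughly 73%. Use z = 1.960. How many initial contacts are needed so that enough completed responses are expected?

Completed interviews needed: n₀ = 1.960² × 0.2379 / 0.048² ≈ 396.67 → 397.
At a 73% response rate, contacts needed = 397 / 0.73 ≈ 543.84 → 544.

544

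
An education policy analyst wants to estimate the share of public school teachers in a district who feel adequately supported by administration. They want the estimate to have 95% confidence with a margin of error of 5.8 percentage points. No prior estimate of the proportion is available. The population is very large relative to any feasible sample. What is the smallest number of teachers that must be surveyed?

286

For 95% confidence, z = 1.960.
With no prior estimate, use p = 0.5, giving p(1−p) = 0.25.
n = z²·p(1−p)/E² = 1.960² × 0.2500 / 0.058² = 3.8416 × 0.2500 / 0.003364 ≈ 285.49.
Rounding up gives n = 286.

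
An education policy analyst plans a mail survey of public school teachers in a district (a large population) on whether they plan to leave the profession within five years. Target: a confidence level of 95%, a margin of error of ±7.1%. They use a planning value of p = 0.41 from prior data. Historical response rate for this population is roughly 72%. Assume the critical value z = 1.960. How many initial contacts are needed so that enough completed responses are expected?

Completed interviews needed: n₀ = 1.960² × 0.2419 / 0.071² ≈ 184.34 → 185.
At a 72% response rate, contacts needed = 185 / 0.72 ≈ 256.94 → 257.

257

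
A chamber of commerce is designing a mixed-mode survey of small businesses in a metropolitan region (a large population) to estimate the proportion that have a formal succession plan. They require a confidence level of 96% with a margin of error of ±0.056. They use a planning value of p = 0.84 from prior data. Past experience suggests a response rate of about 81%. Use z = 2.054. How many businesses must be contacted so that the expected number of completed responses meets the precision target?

Completed interviews needed: n₀ = 2.054² × 0.1344 / 0.056² ≈ 180.81 → 181.
At an 81% response rate, contacts needed = 181 / 0.81 ≈ 223.46 → 224.

224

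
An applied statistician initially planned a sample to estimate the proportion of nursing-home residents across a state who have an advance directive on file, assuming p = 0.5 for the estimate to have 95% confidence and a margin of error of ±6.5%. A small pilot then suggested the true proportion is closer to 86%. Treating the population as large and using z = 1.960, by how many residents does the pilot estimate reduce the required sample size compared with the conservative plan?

Conservative (p = 0.5): n = 1.960² × 0.25 / 0.065² ≈ 227.31 → 228.
Using p = 0.86: p(1−p) = 0.1204, so n = 1.960² × 0.1204 / 0.065² ≈ 109.47 → 110.
Reduction: 228 − 110 = 118.

118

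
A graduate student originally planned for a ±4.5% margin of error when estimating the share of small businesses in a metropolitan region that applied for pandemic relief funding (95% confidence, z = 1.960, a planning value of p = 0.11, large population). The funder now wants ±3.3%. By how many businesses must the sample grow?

At ±4.5%: n = 1.960² × 0.0979 / 0.045² ≈ 185.72 → 186.
At ±3.3%: n = 1.960² × 0.0979 / 0.033² ≈ 345.36 → 346.
Additional respondents: 346 − 186 = 160.

160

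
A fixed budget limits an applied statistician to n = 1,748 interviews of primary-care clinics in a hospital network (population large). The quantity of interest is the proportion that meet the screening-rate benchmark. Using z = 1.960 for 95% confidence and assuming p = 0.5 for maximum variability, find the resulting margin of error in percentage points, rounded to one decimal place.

2.3

SE(p̂) = √[p(1−p)/n] = √[0.2500/1748] = 0.01196.
E = z × SE = 1.960 × 0.01196 = 0.02344, or 2.3 percentage points.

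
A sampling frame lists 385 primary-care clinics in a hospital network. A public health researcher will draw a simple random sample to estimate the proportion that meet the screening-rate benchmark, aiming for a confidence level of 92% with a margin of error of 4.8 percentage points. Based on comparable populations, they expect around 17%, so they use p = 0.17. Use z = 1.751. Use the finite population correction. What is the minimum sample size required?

Unadjusted: n₀ = 1.751² × 0.17 × 0.83 / 0.048² ≈ 187.77, so n₀ = 188.
Finite population correction with N = 385: n = n₀ / (1 + (n₀−1)/N) = 188 / (1 + 187/385) = 188 / 1.4857 ≈ 126.54.
Rounding up, n = 127.

127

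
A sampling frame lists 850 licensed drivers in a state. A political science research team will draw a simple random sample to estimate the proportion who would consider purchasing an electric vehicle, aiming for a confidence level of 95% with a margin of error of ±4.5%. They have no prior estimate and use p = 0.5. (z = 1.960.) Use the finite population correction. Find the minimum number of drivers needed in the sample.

Unadjusted: n₀ = 1.960² × 0.50 × 0.50 / 0.045² ≈ 474.27, so n₀ = 475.
Finite population correction with N = 850: n = n₀ / (1 + (n₀−1)/N) = 475 / (1 + 474/850) = 475 / 1.5576 ≈ 304.95.
Rounding up, n = 305.

305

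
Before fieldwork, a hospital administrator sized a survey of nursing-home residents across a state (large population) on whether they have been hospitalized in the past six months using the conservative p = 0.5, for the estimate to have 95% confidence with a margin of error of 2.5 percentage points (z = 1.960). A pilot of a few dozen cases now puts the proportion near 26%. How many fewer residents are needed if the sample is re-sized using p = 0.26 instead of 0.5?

354

Conservative (p = 0.5): n = 1.960² × 0.25 / 0.025² ≈ 1536.64 → 1537.
Using p = 0.26: p(1−p) = 0.1924, so n = 1.960² × 0.1924 / 0.025² ≈ 1182.60 → 1183.
Reduction: 1537 − 1183 = 354.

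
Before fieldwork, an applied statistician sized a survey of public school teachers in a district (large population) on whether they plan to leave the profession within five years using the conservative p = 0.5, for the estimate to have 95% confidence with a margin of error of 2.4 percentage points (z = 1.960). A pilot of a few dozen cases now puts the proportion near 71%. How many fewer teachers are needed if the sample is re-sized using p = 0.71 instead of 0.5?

Conservative (p = 0.5): n = 1.960² × 0.25 / 0.024² ≈ 1667.36 → 1668.
Using p = 0.71: p(1−p) = 0.2059, so n = 1.960² × 0.2059 / 0.024² ≈ 1373.24 → 1374.
Reduction: 1668 − 1374 = 294.

294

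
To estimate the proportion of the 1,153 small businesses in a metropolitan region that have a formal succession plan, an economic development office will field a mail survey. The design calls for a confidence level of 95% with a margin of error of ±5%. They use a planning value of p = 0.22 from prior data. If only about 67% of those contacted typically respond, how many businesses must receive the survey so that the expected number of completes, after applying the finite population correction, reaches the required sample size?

321

For 95% confidence, z = 1.960.
Completed interviews needed (unadjusted): n₀ = 1.960² × 0.1716 / 0.050² ≈ 263.69 → 264.
FPC for N = 1,153: n = 264 / (1 + 263/1153) = 264 / 1.2281 ≈ 214.97 → 215.
At a 67% response rate, contacts needed = 215 / 0.67 ≈ 320.90 → 321.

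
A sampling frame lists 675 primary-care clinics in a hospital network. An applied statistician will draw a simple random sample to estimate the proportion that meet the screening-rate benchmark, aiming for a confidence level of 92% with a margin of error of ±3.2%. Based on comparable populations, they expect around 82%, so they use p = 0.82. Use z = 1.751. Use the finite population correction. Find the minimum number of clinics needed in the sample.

268

Unadjusted: n₀ = 1.751² × 0.82 × 0.18 / 0.032² ≈ 441.94, so n₀ = 442.
Finite population correction with N = 675: n = n₀ / (1 + (n₀−1)/N) = 442 / (1 + 441/675) = 442 / 1.6533 ≈ 267.34.
Rounding up, n = 268.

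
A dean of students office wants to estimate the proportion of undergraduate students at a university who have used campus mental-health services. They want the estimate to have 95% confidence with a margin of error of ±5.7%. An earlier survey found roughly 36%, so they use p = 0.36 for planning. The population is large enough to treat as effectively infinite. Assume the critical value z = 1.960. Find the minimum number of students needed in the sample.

With p = 0.36, p(1−p) = 0.2304.
n = z²·p(1−p)/E² = 1.960² × 0.2304 / 0.057² = 3.8416 × 0.2304 / 0.003249 ≈ 272.42.
Rounding up gives n = 273.

273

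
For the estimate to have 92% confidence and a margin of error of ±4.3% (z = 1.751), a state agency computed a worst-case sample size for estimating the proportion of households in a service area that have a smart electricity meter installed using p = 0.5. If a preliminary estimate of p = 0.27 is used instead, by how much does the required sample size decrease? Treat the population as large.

88

Conservative (p = 0.5): n = 1.751² × 0.25 / 0.043² ≈ 414.55 → 415.
Using p = 0.27: p(1−p) = 0.1971, so n = 1.751² × 0.1971 / 0.043² ≈ 326.83 → 327.
Reduction: 415 − 327 = 88.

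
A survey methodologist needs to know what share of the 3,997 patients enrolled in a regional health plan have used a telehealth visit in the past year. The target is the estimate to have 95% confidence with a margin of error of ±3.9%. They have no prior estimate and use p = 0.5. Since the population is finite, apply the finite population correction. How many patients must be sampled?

546

For 95% confidence, z = 1.96.
Unadjusted: n₀ = 1.96² × 0.50 × 0.50 / 0.039² ≈ 631.43, so n₀ = 632.
Finite population correction with N = 3,997: n = n₀ / (1 + (n₀−1)/N) = 632 / (1 + 631/3997) = 632 / 1.1579 ≈ 545.83.
Rounding up, n = 546.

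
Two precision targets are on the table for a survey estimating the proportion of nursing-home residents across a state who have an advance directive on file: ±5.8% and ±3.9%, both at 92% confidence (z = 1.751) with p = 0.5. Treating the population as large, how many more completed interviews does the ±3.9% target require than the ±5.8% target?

276

At ±5.8%: n = 1.751² × 0.2500 / 0.058² ≈ 227.85 → 228.
At ±3.9%: n = 1.751² × 0.2500 / 0.039² ≈ 503.94 → 504.
Additional respondents: 504 − 228 = 276.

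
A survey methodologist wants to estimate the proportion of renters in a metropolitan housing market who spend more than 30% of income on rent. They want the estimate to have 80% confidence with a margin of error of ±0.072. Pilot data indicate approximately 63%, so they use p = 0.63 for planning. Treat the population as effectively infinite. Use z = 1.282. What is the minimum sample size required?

74

With p = 0.63, p(1−p) = 0.2331.
n = z²·p(1−p)/E² = 1.282² × 0.2331 / 0.072² = 1.6435 × 0.2331 / 0.005184 ≈ 73.90.
Rounding up gives n = 74.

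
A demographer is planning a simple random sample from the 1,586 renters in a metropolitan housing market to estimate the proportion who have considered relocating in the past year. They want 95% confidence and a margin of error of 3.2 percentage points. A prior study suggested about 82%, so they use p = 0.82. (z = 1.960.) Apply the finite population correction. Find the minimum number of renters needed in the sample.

411

Unadjusted: n₀ = 1.960² × 0.82 × 0.18 / 0.032² ≈ 553.73, so n₀ = 554.
Finite population correction with N = 1,586: n = n₀ / (1 + (n₀−1)/N) = 554 / (1 + 553/1586) = 554 / 1.3487 ≈ 410.77.
Rounding up, n = 411.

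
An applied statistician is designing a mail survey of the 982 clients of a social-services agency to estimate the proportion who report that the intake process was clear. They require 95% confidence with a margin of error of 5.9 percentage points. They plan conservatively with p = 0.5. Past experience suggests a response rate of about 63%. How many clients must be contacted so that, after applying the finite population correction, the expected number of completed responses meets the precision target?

For 95% confidence, z = 1.960.
Completed interviews needed (unadjusted): n₀ = 1.960² × 0.2500 / 0.059² ≈ 275.90 → 276.
FPC for N = 982: n = 276 / (1 + 275/982) = 276 / 1.2800 ≈ 215.62 → 216.
At a 63% response rate, contacts needed = 216 / 0.63 ≈ 342.86 → 343.

343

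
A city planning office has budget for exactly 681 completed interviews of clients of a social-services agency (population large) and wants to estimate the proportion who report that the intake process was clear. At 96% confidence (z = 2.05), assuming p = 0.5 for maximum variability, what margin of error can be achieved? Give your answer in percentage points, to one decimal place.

SE(p̂) = √[p(1−p)/n] = √[0.2500/681] = 0.01916.
E = z × SE = 2.05 × 0.01916 = 0.03928, or 3.9 percentage points.

3.9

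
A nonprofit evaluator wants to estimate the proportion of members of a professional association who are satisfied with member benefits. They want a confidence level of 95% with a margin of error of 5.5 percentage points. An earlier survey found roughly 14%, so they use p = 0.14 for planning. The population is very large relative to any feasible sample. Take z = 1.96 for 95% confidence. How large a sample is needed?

153

With p = 0.14, p(1−p) = 0.1204.
n = z²·p(1−p)/E² = 1.96² × 0.1204 / 0.055² = 3.8416 × 0.1204 / 0.003025 ≈ 152.90.
Rounding up gives n = 153.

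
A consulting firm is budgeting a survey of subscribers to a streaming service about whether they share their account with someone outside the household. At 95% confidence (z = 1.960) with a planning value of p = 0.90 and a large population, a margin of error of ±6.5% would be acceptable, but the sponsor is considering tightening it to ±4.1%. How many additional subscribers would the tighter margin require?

At ±6.5%: n = 1.960² × 0.0900 / 0.065² ≈ 81.83 → 82.
At ±4.1%: n = 1.960² × 0.0900 / 0.041² ≈ 205.68 → 206.
Additional respondents: 206 − 82 = 124.

124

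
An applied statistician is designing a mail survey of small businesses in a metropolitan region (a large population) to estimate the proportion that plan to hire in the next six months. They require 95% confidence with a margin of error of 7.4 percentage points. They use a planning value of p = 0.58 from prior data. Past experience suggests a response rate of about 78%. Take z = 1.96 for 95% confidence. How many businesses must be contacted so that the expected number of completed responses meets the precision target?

220

Completed interviews needed: n₀ = 1.96² × 0.2436 / 0.074² ≈ 170.89 → 171.
At a 78% response rate, contacts needed = 171 / 0.78 ≈ 219.23 → 220.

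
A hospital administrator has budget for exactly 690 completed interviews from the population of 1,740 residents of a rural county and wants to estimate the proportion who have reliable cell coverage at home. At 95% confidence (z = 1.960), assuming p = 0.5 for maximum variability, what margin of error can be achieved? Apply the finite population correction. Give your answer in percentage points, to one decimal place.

2.9

Finite-population factor: (N−n)/(N−1) = (1740−690)/(1740−1) = 0.6038.
SE(p̂) = √[p(1−p)/n · (N−n)/(N−1)] = √[0.2500/690 × 0.6038] = 0.01479.
E = z × SE = 1.960 × 0.01479 = 0.02899 ≈ 2.9 percentage points.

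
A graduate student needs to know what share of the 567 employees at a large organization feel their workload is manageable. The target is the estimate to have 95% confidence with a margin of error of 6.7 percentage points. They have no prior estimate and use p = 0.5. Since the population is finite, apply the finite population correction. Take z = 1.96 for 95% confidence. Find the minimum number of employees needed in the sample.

156

Unadjusted: n₀ = 1.96² × 0.50 × 0.50 / 0.067² ≈ 213.95, so n₀ = 214.
Finite population correction with N = 567: n = n₀ / (1 + (n₀−1)/N) = 214 / (1 + 213/567) = 214 / 1.3757 ≈ 155.56.
Rounding up, n = 156.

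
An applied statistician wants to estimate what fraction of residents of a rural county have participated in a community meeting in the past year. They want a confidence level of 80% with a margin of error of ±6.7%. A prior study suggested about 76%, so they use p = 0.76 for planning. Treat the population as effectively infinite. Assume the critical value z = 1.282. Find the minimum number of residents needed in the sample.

67

With p = 0.76, p(1−p) = 0.1824.
n = z²·p(1−p)/E² = 1.282² × 0.1824 / 0.067² = 1.6435 × 0.1824 / 0.004489 ≈ 66.78.
Rounding up gives n = 67.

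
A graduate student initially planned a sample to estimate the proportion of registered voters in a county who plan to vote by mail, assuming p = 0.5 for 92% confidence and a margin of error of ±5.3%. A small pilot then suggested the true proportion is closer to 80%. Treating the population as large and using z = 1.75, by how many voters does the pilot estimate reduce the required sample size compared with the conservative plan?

98

Conservative (p = 0.5): n = 1.75² × 0.25 / 0.053² ≈ 272.56 → 273.
Using p = 0.80: p(1−p) = 0.1600, so n = 1.75² × 0.1600 / 0.053² ≈ 174.44 → 175.
Reduction: 273 − 175 = 98.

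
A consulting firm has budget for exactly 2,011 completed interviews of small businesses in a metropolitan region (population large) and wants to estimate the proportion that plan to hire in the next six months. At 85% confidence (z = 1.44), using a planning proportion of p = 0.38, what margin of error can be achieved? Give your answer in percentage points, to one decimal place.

1.6

SE(p̂) = √[p(1−p)/n] = √[0.2356/2011] = 0.01082.
E = z × SE = 1.44 × 0.01082 = 0.01559, or 1.6 percentage points.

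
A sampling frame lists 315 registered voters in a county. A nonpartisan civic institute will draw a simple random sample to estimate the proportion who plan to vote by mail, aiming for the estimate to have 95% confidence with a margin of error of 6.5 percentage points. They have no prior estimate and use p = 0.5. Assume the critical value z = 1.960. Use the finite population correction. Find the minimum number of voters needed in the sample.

Unadjusted: n₀ = 1.960² × 0.50 × 0.50 / 0.065² ≈ 227.31, so n₀ = 228.
Finite population correction with N = 315: n = n₀ / (1 + (n₀−1)/N) = 228 / (1 + 227/315) = 228 / 1.7206 ≈ 132.51.
Rounding up, n = 133.

133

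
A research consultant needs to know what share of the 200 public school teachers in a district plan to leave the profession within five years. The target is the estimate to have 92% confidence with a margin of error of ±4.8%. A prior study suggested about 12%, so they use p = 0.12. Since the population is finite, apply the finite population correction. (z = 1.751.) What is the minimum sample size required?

Unadjusted: n₀ = 1.751² × 0.12 × 0.88 / 0.048² ≈ 140.53, so n₀ = 141.
Finite population correction with N = 200: n = n₀ / (1 + (n₀−1)/N) = 141 / (1 + 140/200) = 141 / 1.7000 ≈ 82.94.
Rounding up, n = 83.

83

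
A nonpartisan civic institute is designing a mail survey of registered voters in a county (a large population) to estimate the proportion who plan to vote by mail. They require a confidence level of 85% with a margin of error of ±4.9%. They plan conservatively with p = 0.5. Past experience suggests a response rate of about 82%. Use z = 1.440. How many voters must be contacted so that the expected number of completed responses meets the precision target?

Completed interviews needed: n₀ = 1.440² × 0.2500 / 0.049² ≈ 215.91 → 216.
At an 82% response rate, contacts needed = 216 / 0.82 ≈ 263.41 → 264.

264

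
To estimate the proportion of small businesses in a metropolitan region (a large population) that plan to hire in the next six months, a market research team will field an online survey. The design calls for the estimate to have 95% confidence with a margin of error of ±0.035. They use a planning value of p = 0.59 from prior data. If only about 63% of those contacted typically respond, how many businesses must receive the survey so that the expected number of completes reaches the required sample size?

1205

For 95% confidence, z = 1.96.
Completed interviews needed: n₀ = 1.96² × 0.2419 / 0.035² ≈ 758.60 → 759.
At a 63% response rate, contacts needed = 759 / 0.63 ≈ 1204.76 → 1205.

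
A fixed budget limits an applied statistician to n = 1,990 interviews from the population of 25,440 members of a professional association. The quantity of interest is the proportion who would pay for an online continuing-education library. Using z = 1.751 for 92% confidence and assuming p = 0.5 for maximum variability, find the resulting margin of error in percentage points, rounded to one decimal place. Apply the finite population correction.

1.9

Finite-population factor: (N−n)/(N−1) = (25440−1990)/(25440−1) = 0.9218.
SE(p̂) = √[p(1−p)/n · (N−n)/(N−1)] = √[0.2500/1990 × 0.9218] = 0.01076.
E = z × SE = 1.751 × 0.01076 = 0.01884 ≈ 1.9 percentage points.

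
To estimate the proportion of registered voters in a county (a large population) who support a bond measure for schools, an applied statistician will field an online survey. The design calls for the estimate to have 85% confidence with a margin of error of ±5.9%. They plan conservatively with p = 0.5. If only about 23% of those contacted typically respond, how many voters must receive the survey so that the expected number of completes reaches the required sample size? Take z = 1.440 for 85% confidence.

648

Completed interviews needed: n₀ = 1.440² × 0.2500 / 0.059² ≈ 148.92 → 149.
At a 23% response rate, contacts needed = 149 / 0.23 ≈ 647.83 → 648.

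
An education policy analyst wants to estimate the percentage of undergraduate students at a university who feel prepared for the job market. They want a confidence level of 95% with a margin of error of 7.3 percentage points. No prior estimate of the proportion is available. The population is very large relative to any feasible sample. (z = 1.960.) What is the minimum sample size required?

With no prior estimate, use p = 0.5, giving p(1−p) = 0.25.
n = z²·p(1−p)/E² = 1.960² × 0.2500 / 0.073² = 3.8416 × 0.2500 / 0.005329 ≈ 180.22.
Rounding up gives n = 181.

181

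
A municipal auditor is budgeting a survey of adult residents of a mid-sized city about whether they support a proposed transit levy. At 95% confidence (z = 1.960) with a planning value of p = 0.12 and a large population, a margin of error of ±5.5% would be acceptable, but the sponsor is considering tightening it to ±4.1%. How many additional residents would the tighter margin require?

107

At ±5.5%: n = 1.960² × 0.1056 / 0.055² ≈ 134.11 → 135.
At ±4.1%: n = 1.960² × 0.1056 / 0.041² ≈ 241.33 → 242.
Additional respondents: 242 − 135 = 107.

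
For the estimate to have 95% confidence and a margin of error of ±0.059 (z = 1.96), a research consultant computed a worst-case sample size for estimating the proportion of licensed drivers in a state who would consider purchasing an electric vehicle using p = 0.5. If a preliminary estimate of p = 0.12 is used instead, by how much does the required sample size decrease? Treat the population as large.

Conservative (p = 0.5): n = 1.96² × 0.25 / 0.059² ≈ 275.90 → 276.
Using p = 0.12: p(1−p) = 0.1056, so n = 1.96² × 0.1056 / 0.059² ≈ 116.54 → 117.
Reduction: 276 − 117 = 159.

159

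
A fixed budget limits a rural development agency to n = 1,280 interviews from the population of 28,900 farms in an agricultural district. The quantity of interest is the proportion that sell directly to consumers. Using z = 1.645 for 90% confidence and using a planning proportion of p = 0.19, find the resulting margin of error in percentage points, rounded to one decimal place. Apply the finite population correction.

Finite-population factor: (N−n)/(N−1) = (28900−1280)/(28900−1) = 0.9557.
SE(p̂) = √[p(1−p)/n · (N−n)/(N−1)] = √[0.1539/1280 × 0.9557] = 0.01072.
E = z × SE = 1.645 × 0.01072 = 0.01763 ≈ 1.8 percentage points.

1.8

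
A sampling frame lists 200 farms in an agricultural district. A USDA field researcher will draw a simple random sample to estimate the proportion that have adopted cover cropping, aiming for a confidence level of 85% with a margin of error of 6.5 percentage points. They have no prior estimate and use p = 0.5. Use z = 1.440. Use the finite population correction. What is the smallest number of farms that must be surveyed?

77

Unadjusted: n₀ = 1.440² × 0.50 × 0.50 / 0.065² ≈ 122.70, so n₀ = 123.
Finite population correction with N = 200: n = n₀ / (1 + (n₀−1)/N) = 123 / (1 + 122/200) = 123 / 1.6100 ≈ 76.40.
Rounding up, n = 77.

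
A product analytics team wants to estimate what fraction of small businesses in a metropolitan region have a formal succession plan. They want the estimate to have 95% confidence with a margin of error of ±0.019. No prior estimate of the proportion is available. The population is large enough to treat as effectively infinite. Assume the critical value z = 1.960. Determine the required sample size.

2661

With no prior estimate, use p = 0.5, giving p(1−p) = 0.25.
n = z²·p(1−p)/E² = 1.960² × 0.2500 / 0.019² = 3.8416 × 0.2500 / 0.000361 ≈ 2660.39.
Rounding up gives n = 2661.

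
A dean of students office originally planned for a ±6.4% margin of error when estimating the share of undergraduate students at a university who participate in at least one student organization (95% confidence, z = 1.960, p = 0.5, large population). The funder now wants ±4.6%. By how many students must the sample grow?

219

At ±6.4%: n = 1.960² × 0.2500 / 0.064² ≈ 234.47 → 235.
At ±4.6%: n = 1.960² × 0.2500 / 0.046² ≈ 453.88 → 454.
Additional respondents: 454 − 235 = 219.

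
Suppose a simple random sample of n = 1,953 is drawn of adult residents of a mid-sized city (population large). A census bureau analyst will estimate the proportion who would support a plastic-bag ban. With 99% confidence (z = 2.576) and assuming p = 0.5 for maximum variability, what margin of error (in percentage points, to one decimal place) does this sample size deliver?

SE(p̂) = √[p(1−p)/n] = √[0.2500/1953] = 0.01131.
E = z × SE = 2.576 × 0.01131 = 0.02915, or 2.9 percentage points.

2.9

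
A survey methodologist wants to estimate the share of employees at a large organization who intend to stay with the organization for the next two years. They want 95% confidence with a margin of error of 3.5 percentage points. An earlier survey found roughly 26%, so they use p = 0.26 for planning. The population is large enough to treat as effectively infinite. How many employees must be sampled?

For 95% confidence, z = 1.960.
With p = 0.26, p(1−p) = 0.1924.
n = z²·p(1−p)/E² = 1.960² × 0.1924 / 0.035² = 3.8416 × 0.1924 / 0.001225 ≈ 603.37.
Rounding up gives n = 604.

604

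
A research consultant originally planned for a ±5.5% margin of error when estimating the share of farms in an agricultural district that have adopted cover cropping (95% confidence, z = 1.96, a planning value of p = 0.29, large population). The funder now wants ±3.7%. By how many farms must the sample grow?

316

At ±5.5%: n = 1.96² × 0.2059 / 0.055² ≈ 261.48 → 262.
At ±3.7%: n = 1.96² × 0.2059 / 0.037² ≈ 577.78 → 578.
Additional respondents: 578 − 262 = 316.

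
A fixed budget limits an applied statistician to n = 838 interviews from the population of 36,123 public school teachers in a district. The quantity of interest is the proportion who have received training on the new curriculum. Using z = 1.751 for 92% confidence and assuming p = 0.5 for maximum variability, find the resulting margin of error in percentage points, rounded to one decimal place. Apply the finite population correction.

Finite-population factor: (N−n)/(N−1) = (36123−838)/(36123−1) = 0.9768.
SE(p̂) = √[p(1−p)/n · (N−n)/(N−1)] = √[0.2500/838 × 0.9768] = 0.01707.
E = z × SE = 1.751 × 0.01707 = 0.02989 ≈ 3.0 percentage points.

3.0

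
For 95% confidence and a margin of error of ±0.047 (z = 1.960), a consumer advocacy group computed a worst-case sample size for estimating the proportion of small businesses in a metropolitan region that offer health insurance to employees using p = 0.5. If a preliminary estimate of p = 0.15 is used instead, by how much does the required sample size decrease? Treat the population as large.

213

Conservative (p = 0.5): n = 1.960² × 0.25 / 0.047² ≈ 434.77 → 435.
Using p = 0.15: p(1−p) = 0.1275, so n = 1.960² × 0.1275 / 0.047² ≈ 221.73 → 222.
Reduction: 435 − 222 = 213.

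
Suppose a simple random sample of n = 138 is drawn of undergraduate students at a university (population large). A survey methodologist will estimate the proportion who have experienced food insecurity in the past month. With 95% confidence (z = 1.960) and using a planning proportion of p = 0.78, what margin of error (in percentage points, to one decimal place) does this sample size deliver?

SE(p̂) = √[p(1−p)/n] = √[0.1716/138] = 0.03526.
E = z × SE = 1.960 × 0.03526 = 0.06912, or 6.9 percentage points.

6.9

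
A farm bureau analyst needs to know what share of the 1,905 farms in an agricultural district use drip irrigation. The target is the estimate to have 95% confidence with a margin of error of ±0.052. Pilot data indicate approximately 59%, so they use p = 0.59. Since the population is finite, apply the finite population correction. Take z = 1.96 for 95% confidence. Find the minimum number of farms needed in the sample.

292

Unadjusted: n₀ = 1.96² × 0.59 × 0.41 / 0.052² ≈ 343.67, so n₀ = 344.
Finite population correction with N = 1,905: n = n₀ / (1 + (n₀−1)/N) = 344 / (1 + 343/1905) = 344 / 1.1801 ≈ 291.51.
Rounding up, n = 292.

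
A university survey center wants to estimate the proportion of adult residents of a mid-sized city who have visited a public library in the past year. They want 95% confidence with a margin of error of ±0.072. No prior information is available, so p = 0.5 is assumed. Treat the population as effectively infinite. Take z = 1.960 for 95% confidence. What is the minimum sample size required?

With p = 0.5, p(1−p) = 0.25.
n = z²·p(1−p)/E² = 1.960² × 0.2500 / 0.072² = 3.8416 × 0.2500 / 0.005184 ≈ 185.26.
Rounding up gives n = 186.

186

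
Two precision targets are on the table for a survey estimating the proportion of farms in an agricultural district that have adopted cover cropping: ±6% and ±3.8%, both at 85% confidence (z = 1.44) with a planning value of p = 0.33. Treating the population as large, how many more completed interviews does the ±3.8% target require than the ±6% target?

190

At ±6%: n = 1.44² × 0.2211 / 0.060² ≈ 127.35 → 128.
At ±3.8%: n = 1.44² × 0.2211 / 0.038² ≈ 317.50 → 318.
Additional respondents: 318 − 128 = 190.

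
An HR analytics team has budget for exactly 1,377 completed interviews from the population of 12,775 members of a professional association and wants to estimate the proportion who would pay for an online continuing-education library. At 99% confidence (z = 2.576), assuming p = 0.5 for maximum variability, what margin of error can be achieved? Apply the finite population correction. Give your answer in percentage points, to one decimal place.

Finite-population factor: (N−n)/(N−1) = (12775−1377)/(12775−1) = 0.8923.
SE(p̂) = √[p(1−p)/n · (N−n)/(N−1)] = √[0.2500/1377 × 0.8923] = 0.01273.
E = z × SE = 2.576 × 0.01273 = 0.03279 ≈ 3.3 percentage points.

3.3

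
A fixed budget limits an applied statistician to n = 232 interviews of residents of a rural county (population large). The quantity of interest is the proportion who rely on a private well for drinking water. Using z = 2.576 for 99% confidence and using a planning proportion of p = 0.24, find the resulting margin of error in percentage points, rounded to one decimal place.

7.2

SE(p̂) = √[p(1−p)/n] = √[0.1824/232] = 0.02804.
E = z × SE = 2.576 × 0.02804 = 0.07223, or 7.2 percentage points.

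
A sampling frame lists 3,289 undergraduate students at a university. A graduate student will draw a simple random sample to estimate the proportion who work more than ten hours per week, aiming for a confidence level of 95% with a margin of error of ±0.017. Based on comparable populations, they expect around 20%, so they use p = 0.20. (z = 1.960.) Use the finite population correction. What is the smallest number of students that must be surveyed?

1292

Unadjusted: n₀ = 1.960² × 0.20 × 0.80 / 0.017² ≈ 2126.84, so n₀ = 2127.
Finite population correction with N = 3,289: n = n₀ / (1 + (n₀−1)/N) = 2127 / (1 + 2126/3289) = 2127 / 1.6464 ≈ 1291.91.
Rounding up, n = 1292.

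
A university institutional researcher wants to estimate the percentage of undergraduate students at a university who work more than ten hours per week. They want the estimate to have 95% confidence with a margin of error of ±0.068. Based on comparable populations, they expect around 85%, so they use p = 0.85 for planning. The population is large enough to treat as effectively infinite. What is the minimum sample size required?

106

For 95% confidence, z = 1.960.
With p = 0.85, p(1−p) = 0.1275.
n = z²·p(1−p)/E² = 1.960² × 0.1275 / 0.068² = 3.8416 × 0.1275 / 0.004624 ≈ 105.93.
Rounding up gives n = 106.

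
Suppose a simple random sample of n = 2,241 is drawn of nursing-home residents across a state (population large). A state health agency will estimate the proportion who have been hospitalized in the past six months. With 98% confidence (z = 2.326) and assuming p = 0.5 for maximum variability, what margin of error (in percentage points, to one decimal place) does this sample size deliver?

2.5

SE(p̂) = √[p(1−p)/n] = √[0.2500/2241] = 0.01056.
E = z × SE = 2.326 × 0.01056 = 0.02457, or 2.5 percentage points.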